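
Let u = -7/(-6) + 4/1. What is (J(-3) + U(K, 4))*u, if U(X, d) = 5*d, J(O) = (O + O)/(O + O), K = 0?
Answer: 217/2 ≈ 108.50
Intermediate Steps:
J(O) = 1 (J(O) = (2*O)/((2*O)) = (2*O)*(1/(2*O)) = 1)
u = 31/6 (u = -7*(-1/6) + 4*1 = 7/6 + 4 = 31/6 ≈ 5.1667)
(J(-3) + U(K, 4))*u = (1 + 5*4)*(31/6) = (1 + 20)*(31/6) = 21*(31/6) = 217/2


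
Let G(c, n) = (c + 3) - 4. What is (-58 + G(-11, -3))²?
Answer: 4900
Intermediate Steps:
G(c, n) = -1 + c (G(c, n) = (3 + c) - 4 = -1 + c)
(-58 + G(-11, -3))² = (-58 + (-1 - 11))² = (-58 - 12)² = (-70)² = 4900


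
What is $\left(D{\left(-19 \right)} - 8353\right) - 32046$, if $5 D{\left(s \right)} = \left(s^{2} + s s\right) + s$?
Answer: $- \frac{201292}{5} \approx -40258.0$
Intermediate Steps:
$D{\left(s \right)} = \frac{s}{5} + \frac{2 s^{2}}{5}$ ($D{\left(s \right)} = \frac{\left(s^{2} + s s\right) + s}{5} = \frac{\left(s^{2} + s^{2}\right) + s}{5} = \frac{2 s^{2} + s}{5} = \frac{s + 2 s^{2}}{5} = \frac{s}{5} + \frac{2 s^{2}}{5}$)
$\left(D{\left(-19 \right)} - 8353\right) - 32046 = \left(\frac{1}{5} \left(-19\right) \left(1 + 2 \left(-19\right)\right) - 8353\right) - 32046 = \left(\frac{1}{5} \left(-19\right) \left(1 - 38\right) - 8353\right) - 32046 = \left(\frac{1}{5} \left(-19\right) \left(-37\right) - 8353\right) - 32046 = \left(\frac{703}{5} - 8353\right) - 32046 = - \frac{41062}{5} - 32046 = - \frac{201292}{5}$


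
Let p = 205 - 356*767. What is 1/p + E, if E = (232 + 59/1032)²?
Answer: 5216116805472253/96862867776 ≈ 53851.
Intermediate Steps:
E = 57352107289/1065024 (E = (232 + 59*(1/1032))² = (232 + 59/1032)² = (239483/1032)² = 57352107289/1065024 ≈ 53851.)
p = -272847 (p = 205 - 273052 = -272847)
1/p + E = 1/(-272847) + 57352107289/1065024 = -1/272847 + 57352107289/1065024 = 5216116805472253/96862867776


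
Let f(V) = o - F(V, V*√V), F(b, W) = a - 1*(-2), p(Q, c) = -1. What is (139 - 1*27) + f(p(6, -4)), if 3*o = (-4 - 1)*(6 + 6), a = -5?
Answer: 95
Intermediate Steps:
o = -20 (o = ((-4 - 1)*(6 + 6))/3 = (-5*12)/3 = (⅓)*(-60) = -20)
F(b, W) = -3 (F(b, W) = -5 - 1*(-2) = -5 + 2 = -3)
f(V) = -17 (f(V) = -20 - 1*(-3) = -20 + 3 = -17)
(139 - 1*27) + f(p(6, -4)) = (139 - 1*27) - 17 = (139 - 27) - 17 = 112 - 17 = 95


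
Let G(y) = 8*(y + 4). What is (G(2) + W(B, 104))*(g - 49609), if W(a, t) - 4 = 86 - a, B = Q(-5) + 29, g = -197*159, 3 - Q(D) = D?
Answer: -8174132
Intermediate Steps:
Q(D) = 3 - D
g = -31323
B = 37 (B = (3 - 1*(-5)) + 29 = (3 + 5) + 29 = 8 + 29 = 37)
G(y) = 32 + 8*y (G(y) = 8*(4 + y) = 32 + 8*y)
W(a, t) = 90 - a (W(a, t) = 4 + (86 - a) = 90 - a)
(G(2) + W(B, 104))*(g - 49609) = ((32 + 8*2) + (90 - 1*37))*(-31323 - 49609) = ((32 + 16) + (90 - 37))*(-80932) = (48 + 53)*(-80932) = 101*(-80932) = -8174132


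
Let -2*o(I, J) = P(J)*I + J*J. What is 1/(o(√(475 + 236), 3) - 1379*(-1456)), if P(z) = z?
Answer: 4015639/8062678285961 + 9*√79/8062678285961 ≈ 4.9806e-7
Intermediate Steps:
o(I, J) = -J²/2 - I*J/2 (o(I, J) = -(J*I + J*J)/2 = -(I*J + J²)/2 = -(J² + I*J)/2 = -J²/2 - I*J/2)
1/(o(√(475 + 236), 3) - 1379*(-1456)) = 1/((½)*3*(-√(475 + 236) - 1*3) - 1379*(-1456)) = 1/((½)*3*(-√711 - 3) + 2007824) = 1/((½)*3*(-3*√79 - 3) + 2007824) = 1/((½)*3*(-3 - 3*√79) + 2007824) = 1/((-9/2 - 9*√79/2) + 2007824) = 1/(4015639/2 - 9*√79/2)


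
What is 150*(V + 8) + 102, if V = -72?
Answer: -9498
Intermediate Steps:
150*(V + 8) + 102 = 150*(-72 + 8) + 102 = 150*(-64) + 102 = -9600 + 102 = -9498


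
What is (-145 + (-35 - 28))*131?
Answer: -27248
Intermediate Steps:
(-145 + (-35 - 28))*131 = (-145 - 63)*131 = -208*131 = -27248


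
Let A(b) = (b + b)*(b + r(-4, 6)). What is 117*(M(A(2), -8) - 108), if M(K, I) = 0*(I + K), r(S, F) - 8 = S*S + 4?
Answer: -12636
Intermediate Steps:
r(S, F) = 12 + S**2 (r(S, F) = 8 + (S*S + 4) = 8 + (S**2 + 4) = 8 + (4 + S**2) = 12 + S**2)
A(b) = 2*b*(28 + b) (A(b) = (b + b)*(b + (12 + (-4)**2)) = (2*b)*(b + (12 + 16)) = (2*b)*(b + 28) = (2*b)*(28 + b) = 2*b*(28 + b))
M(K, I) = 0
117*(M(A(2), -8) - 108) = 117*(0 - 108) = 117*(-108) = -12636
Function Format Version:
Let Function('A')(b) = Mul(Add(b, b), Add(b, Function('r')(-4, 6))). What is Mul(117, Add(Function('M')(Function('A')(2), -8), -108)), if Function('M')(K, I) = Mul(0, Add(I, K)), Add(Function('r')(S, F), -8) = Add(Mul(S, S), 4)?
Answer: -12636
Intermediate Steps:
Function('r')(S, F) = Add(12, Pow(S, 2)) (Function('r')(S, F) = Add(8, Add(Mul(S, S), 4)) = Add(8, Add(Pow(S, 2), 4)) = Add(8, Add(4, Pow(S, 2))) = Add(12, Pow(S, 2)))
Function('A')(b) = Mul(2, b, Add(28, b)) (Function('A')(b) = Mul(Add(b, b), Add(b, Add(12, Pow(-4, 2)))) = Mul(Mul(2, b), Add(b, Add(12, 16))) = Mul(Mul(2, b), Add(b, 28)) = Mul(Mul(2, b), Add(28, b)) = Mul(2, b, Add(28, b)))
Function('M')(K, I) = 0
Mul(117, Add(Function('M')(Function('A')(2), -8), -108)) = Mul(117, Add(0, -108)) = Mul(117, -108) = -12636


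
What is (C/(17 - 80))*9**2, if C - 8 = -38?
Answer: 270/7 ≈ 38.571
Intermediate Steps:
C = -30 (C = 8 - 38 = -30)
(C/(17 - 80))*9**2 = (-30/(17 - 80))*9**2 = (-30/(-63))*81 = -1/63*(-30)*81 = (10/21)*81 = 270/7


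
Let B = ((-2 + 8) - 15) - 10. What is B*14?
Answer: -266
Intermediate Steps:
B = -19 (B = (6 - 15) - 10 = -9 - 10 = -19)
B*14 = -19*14 = -266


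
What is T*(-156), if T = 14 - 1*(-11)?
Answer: -3900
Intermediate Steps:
T = 25 (T = 14 + 11 = 25)
T*(-156) = 25*(-156) = -3900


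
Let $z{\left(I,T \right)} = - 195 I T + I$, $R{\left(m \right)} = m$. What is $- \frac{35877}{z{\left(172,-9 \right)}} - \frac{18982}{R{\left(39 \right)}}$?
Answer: $- \frac{5734570627}{11779248} \approx -486.84$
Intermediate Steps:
$z{\left(I,T \right)} = I - 195 I T$ ($z{\left(I,T \right)} = - 195 I T + I = I - 195 I T$)
$- \frac{35877}{z{\left(172,-9 \right)}} - \frac{18982}{R{\left(39 \right)}} = - \frac{35877}{172 \left(1 - -1755\right)} - \frac{18982}{39} = - \frac{35877}{172 \left(1 + 1755\right)} - \frac{18982}{39} = - \frac{35877}{172 \cdot 1756} - \frac{18982}{39} = - \frac{35877}{302032} - \frac{18982}{39} = - \frac{5734570627}{11779248}$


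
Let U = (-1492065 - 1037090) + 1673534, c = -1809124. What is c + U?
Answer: -2664745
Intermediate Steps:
U = -855621 (U = -2529155 + 1673534 = -855621)
c + U = -1809124 - 855621 = -2664745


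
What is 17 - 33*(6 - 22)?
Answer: 545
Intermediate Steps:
17 - 33*(6 - 22) = 17 - 33*(-16) = 17 + 528 = 545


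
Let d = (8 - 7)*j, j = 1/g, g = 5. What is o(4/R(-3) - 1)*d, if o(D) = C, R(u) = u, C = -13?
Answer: -13/5 ≈ -2.6000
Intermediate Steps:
j = 1/5 ≈ 0.20000
o(D) = -13
d = 1/5 (d = (8 - 7)*(1/5) = 1*(1/5) = 1/5 ≈ 0.20000)
o(4/R(-3) - 1)*d = -13*1/5 = -13/5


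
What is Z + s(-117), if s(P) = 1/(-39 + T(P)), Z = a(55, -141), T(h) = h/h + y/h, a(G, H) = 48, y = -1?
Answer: 213243/4445 ≈ 47.974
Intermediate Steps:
T(h) = 1 - 1/h (T(h) = h/h - 1/h = 1 - 1/h)
Z = 48
s(P) = 1/(-39 + (-1 + P)/P)
Z + s(-117) = 48 - 1*(-117)/(1 + 38*(-117)) = 48 - 1*(-117)/(1 - 4446) = 48 - 1*(-117)/(-4445) = 48 - 1*(-117)*(-1/4445) = 48 - 117/4445 = 213243/4445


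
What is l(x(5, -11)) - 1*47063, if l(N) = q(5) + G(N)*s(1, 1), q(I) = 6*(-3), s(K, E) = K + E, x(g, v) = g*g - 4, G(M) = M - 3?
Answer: -47045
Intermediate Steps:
G(M) = -3 + M
x(g, v) = -4 + g² (x(g, v) = g² - 4 = -4 + g²)
s(K, E) = E + K
q(I) = -18
l(N) = -24 + 2*N (l(N) = -18 + (-3 + N)*(1 + 1) = -18 + (-3 + N)*2 = -18 + (-6 + 2*N) = -24 + 2*N)
l(x(5, -11)) - 1*47063 = (-24 + 2*(-4 + 5²)) - 1*47063 = (-24 + 2*(-4 + 25)) - 47063 = (-24 + 2*21) - 47063 = (-24 + 42) - 47063 = 18 - 47063 = -47045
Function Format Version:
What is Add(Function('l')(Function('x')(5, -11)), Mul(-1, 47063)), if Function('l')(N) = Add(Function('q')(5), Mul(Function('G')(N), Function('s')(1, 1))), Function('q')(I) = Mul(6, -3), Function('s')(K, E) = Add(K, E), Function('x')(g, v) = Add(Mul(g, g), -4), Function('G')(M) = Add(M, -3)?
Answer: -47045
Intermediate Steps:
Function('G')(M) = Add(-3, M)
Function('x')(g, v) = Add(-4, Pow(g, 2)) (Function('x')(g, v) = Add(Pow(g, 2), -4) = Add(-4, Pow(g, 2)))
Function('s')(K, E) = Add(E, K)
Function('q')(I) = -18
Function('l')(N) = Add(-24, Mul(2, N)) (Function('l')(N) = Add(-18, Mul(Add(-3, N), Add(1, 1))) = Add(-18, Mul(Add(-3, N), 2)) = Add(-18, Add(-6, Mul(2, N))) = Add(-24, Mul(2, N)))
Add(Function('l')(Function('x')(5, -11)), Mul(-1, 47063)) = Add(Add(-24, Mul(2, Add(-4, Pow(5, 2)))), Mul(-1, 47063)) = Add(Add(-24, Mul(2, Add(-4, 25))), -47063) = Add(Add(-24, Mul(2, 21)), -47063) = Add(Add(-24, 42), -47063) = Add(18, -47063) = -47045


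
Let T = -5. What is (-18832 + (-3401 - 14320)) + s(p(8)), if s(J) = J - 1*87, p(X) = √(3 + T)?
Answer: -36640 + I*√2 ≈ -36640.0 + 1.4142*I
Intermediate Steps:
p(X) = I*√2 (p(X) = √(3 - 5) = √(-2) = I*√2)
s(J) = -87 + J (s(J) = J - 87 = -87 + J)
(-18832 + (-3401 - 14320)) + s(p(8)) = (-18832 + (-3401 - 14320)) + (-87 + I*√2) = (-18832 - 17721) + (-87 + I*√2) = -36553 + (-87 + I*√2) = -36640 + I*√2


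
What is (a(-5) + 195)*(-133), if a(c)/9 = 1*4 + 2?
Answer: -33117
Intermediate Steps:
a(c) = 54 (a(c) = 9*(1*4 + 2) = 9*(4 + 2) = 9*6 = 54)
(a(-5) + 195)*(-133) = (54 + 195)*(-133) = 249*(-133) = -33117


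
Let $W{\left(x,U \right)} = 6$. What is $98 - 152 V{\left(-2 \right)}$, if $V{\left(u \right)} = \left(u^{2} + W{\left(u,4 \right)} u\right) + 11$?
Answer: $-358$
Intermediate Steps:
$V{\left(u \right)} = 11 + u^{2} + 6 u$ ($V{\left(u \right)} = \left(u^{2} + 6 u\right) + 11 = 11 + u^{2} + 6 u$)
$98 - 152 V{\left(-2 \right)} = 98 - 152 \left(11 + \left(-2\right)^{2} + 6 \left(-2\right)\right) = 98 - 152 \left(11 + 4 - 12\right) = 98 - 456 = -358$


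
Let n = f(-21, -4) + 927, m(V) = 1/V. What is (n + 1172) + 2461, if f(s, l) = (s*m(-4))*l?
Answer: 4539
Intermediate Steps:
f(s, l) = -l*s/4 (f(s, l) = (s/(-4))*l = (s*(-¼))*l = (-s/4)*l = -l*s/4)
n = 906 (n = -¼*(-4)*(-21) + 927 = -21 + 927 = 906)
(n + 1172) + 2461 = (906 + 1172) + 2461 = 2078 + 2461 = 4539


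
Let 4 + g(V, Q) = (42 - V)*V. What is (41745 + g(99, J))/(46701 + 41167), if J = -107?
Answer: 18049/43934 ≈ 0.41082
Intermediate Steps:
g(V, Q) = -4 + V*(42 - V) (g(V, Q) = -4 + (42 - V)*V = -4 + V*(42 - V))
(41745 + g(99, J))/(46701 + 41167) = (41745 + (-4 - 1*99² + 42*99))/(46701 + 41167) = (41745 + (-4 - 1*9801 + 4158))/87868 = (41745 + (-4 - 9801 + 4158))*(1/87868) = (41745 - 5647)*(1/87868) = 36098*(1/87868) = 18049/43934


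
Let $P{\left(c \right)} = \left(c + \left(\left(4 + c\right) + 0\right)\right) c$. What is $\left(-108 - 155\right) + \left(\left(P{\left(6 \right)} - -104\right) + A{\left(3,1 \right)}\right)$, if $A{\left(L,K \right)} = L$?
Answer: $-60$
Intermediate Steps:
$P{\left(c \right)} = c \left(4 + 2 c\right)$ ($P{\left(c \right)} = \left(c + \left(4 + c\right)\right) c = \left(4 + 2 c\right) c = c \left(4 + 2 c\right)$)
$\left(-108 - 155\right) + \left(\left(P{\left(6 \right)} - -104\right) + A{\left(3,1 \right)}\right) = \left(-108 - 155\right) + \left(\left(2 \cdot 6 \left(2 + 6\right) - -104\right) + 3\right) = \left(-108 - 155\right) + \left(\left(2 \cdot 6 \cdot 8 + 104\right) + 3\right) = -263 + \left(\left(96 + 104\right) + 3\right) = -263 + \left(200 + 3\right) = -263 + 203 = -60$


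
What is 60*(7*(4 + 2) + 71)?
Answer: 6780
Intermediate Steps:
60*(7*(4 + 2) + 71) = 60*(7*6 + 71) = 60*(42 + 71) = 60*113 = 6780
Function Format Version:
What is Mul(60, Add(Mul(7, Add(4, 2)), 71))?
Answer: 6780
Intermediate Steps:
Mul(60, Add(Mul(7, Add(4, 2)), 71)) = Mul(60, Add(Mul(7, 6), 71)) = Mul(60, Add(42, 71)) = Mul(60, 113) = 6780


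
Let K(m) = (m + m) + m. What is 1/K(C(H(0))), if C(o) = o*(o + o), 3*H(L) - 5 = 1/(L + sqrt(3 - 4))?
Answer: 9/169 + 15*I/676 ≈ 0.053254 + 0.022189*I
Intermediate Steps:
H(L) = 5/3 + 1/(3*(I + L)) (H(L) = 5/3 + 1/(3*(L + sqrt(3 - 4))) = 5/3 + 1/(3*(L + sqrt(-1))) = 5/3 + 1/(3*(L + I)) = 5/3 + 1/(3*(I + L)))
C(o) = 2*o**2 (C(o) = o*(2*o) = 2*o**2)
K(m) = 3*m (K(m) = 2*m + m = 3*m)
1/K(C(H(0))) = 1/(3*(2*((1 + 5*I + 5*0)/(3*(I + 0)))**2)) = 1/(3*(2*((1 + 5*I + 0)/(3*I))**2)) = 1/(3*(2*((-I)*(1 + 5*I)/3)**2)) = 1/(3*(2*(-I*(1 + 5*I)/3)**2)) = 1/(3*(2*(-(1 + 5*I)**2/9))) = 1/(3*(-2*(1 + 5*I)**2/9)) = 1/(-2*(1 + 5*I)**2/3) = -3/(2*(1 + 5*I)**2)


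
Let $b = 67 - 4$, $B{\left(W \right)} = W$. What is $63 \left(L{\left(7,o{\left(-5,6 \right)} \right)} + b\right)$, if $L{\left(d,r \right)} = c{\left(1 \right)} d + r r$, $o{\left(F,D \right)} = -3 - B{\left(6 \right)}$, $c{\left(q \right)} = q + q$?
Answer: $9954$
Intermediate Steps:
$c{\left(q \right)} = 2 q$
$b = 63$
$o{\left(F,D \right)} = -9$ ($o{\left(F,D \right)} = -3 - 6 = -9$)
$L{\left(d,r \right)} = r^{2} + 2 d$ ($L{\left(d,r \right)} = 2 \cdot 1 d + r r = 2 d + r^{2} = r^{2} + 2 d$)
$63 \left(L{\left(7,o{\left(-5,6 \right)} \right)} + b\right) = 63 \left(\left(\left(-9\right)^{2} + 2 \cdot 7\right) + 63\right) = 63 \left(\left(81 + 14\right) + 63\right) = 63 \left(95 + 63\right) = 63 \cdot 158 = 9954$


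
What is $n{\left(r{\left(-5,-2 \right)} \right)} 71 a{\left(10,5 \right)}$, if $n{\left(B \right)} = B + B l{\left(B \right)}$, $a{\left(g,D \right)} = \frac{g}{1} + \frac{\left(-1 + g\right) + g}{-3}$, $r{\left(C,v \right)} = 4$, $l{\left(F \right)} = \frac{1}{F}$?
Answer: $\frac{3905}{3} \approx 1301.7$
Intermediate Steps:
$a{\left(g,D \right)} = \frac{1}{3} + \frac{g}{3}$ ($a{\left(g,D \right)} = g 1 + \left(-1 + 2 g\right) \left(- \frac{1}{3}\right) = g - \left(- \frac{1}{3} + \frac{2 g}{3}\right) = \frac{1}{3} + \frac{g}{3}$)
$n{\left(B \right)} = 1 + B$ ($n{\left(B \right)} = B + \frac{B}{B} = B + 1 = 1 + B$)
$n{\left(r{\left(-5,-2 \right)} \right)} 71 a{\left(10,5 \right)} = \left(1 + 4\right) 71 \left(\frac{1}{3} + \frac{1}{3} \cdot 10\right) = 5 \cdot 71 \left(\frac{1}{3} + \frac{10}{3}\right) = 355 \cdot \frac{11}{3} = \frac{3905}{3}$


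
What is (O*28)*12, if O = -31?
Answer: -10416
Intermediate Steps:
(O*28)*12 = -31*28*12 = -868*12 = -10416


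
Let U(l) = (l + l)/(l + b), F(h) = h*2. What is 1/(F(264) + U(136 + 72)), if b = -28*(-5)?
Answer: 87/46040 ≈ 0.0018897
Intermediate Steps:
b = 140
F(h) = 2*h
U(l) = 2*l/(140 + l) (U(l) = (l + l)/(l + 140) = (2*l)/(140 + l) = 2*l/(140 + l))
1/(F(264) + U(136 + 72)) = 1/(2*264 + 2*(136 + 72)/(140 + (136 + 72))) = 1/(528 + 2*208/(140 + 208)) = 1/(528 + 2*208/348) = 1/(528 + 2*208*(1/348)) = 1/(528 + 104/87) = 1/(46040/87) = 87/46040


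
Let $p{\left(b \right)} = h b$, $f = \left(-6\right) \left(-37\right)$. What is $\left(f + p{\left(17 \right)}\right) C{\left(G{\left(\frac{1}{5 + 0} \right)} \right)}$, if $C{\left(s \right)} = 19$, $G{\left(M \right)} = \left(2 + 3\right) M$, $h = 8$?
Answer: $6802$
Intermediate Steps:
$G{\left(M \right)} = 5 M$
$f = 222$
$p{\left(b \right)} = 8 b$
$\left(f + p{\left(17 \right)}\right) C{\left(G{\left(\frac{1}{5 + 0} \right)} \right)} = \left(222 + 8 \cdot 17\right) 19 = \left(222 + 136\right) 19 = 358 \cdot 19 = 6802$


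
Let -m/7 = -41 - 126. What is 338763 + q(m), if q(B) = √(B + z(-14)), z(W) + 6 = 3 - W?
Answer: 338763 + 2*√295 ≈ 3.3880e+5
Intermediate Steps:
z(W) = -3 - W (z(W) = -6 + (3 - W) = -3 - W)
m = 1169 (m = -7*(-41 - 126) = -7*(-167) = 1169)
q(B) = √(11 + B) (q(B) = √(B + (-3 - 1*(-14))) = √(B + (-3 + 14)) = √(B + 11) = √(11 + B))
338763 + q(m) = 338763 + √(11 + 1169) = 338763 + √1180 = 338763 + 2*√295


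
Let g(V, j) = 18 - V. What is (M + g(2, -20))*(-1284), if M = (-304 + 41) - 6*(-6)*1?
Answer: 270924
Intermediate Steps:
M = -227 (M = -263 + 36*1 = -263 + 36 = -227)
(M + g(2, -20))*(-1284) = (-227 + (18 - 1*2))*(-1284) = (-227 + (18 - 2))*(-1284) = (-227 + 16)*(-1284) = -211*(-1284) = 270924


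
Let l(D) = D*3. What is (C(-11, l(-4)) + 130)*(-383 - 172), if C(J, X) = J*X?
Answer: -145410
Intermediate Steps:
l(D) = 3*D
(C(-11, l(-4)) + 130)*(-383 - 172) = (-33*(-4) + 130)*(-383 - 172) = (-11*(-12) + 130)*(-555) = (132 + 130)*(-555) = 262*(-555) = -145410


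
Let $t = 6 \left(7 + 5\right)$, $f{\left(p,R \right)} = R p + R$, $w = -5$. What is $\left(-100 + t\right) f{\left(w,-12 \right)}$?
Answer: $-1344$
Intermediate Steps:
$f{\left(p,R \right)} = R + R p$
$t = 72$ ($t = 6 \cdot 12 = 72$)
$\left(-100 + t\right) f{\left(w,-12 \right)} = \left(-100 + 72\right) \left(- 12 \left(1 - 5\right)\right) = - 28 \left(\left(-12\right) \left(-4\right)\right) = \left(-28\right) 48 = -1344$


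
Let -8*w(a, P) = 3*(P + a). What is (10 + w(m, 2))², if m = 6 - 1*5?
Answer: 5041/64 ≈ 78.766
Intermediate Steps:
m = 1 (m = 6 - 5 = 1)
w(a, P) = -3*P/8 - 3*a/8 (w(a, P) = -3*(P + a)/8 = -(3*P + 3*a)/8 = -3*P/8 - 3*a/8)
(10 + w(m, 2))² = (10 + (-3/8*2 - 3/8*1))² = (10 + (-¾ - 3/8))² = (10 - 9/8)² = (71/8)² = 5041/64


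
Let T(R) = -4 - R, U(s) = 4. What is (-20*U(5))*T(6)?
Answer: 800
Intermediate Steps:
(-20*U(5))*T(6) = (-20*4)*(-4 - 1*6) = -80*(-4 - 6) = -80*(-10) = 800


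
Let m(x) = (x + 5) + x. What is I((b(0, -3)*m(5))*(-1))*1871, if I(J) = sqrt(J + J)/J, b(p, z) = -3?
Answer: 1871*sqrt(10)/15 ≈ 394.44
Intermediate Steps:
m(x) = 5 + 2*x (m(x) = (5 + x) + x = 5 + 2*x)
I(J) = sqrt(2)/sqrt(J) (I(J) = sqrt(2*J)/J = (sqrt(2)*sqrt(J))/J = sqrt(2)/sqrt(J))
I((b(0, -3)*m(5))*(-1))*1871 = (sqrt(2)/sqrt(-3*(5 + 2*5)*(-1)))*1871 = (sqrt(2)/sqrt(-3*(5 + 10)*(-1)))*1871 = (sqrt(2)/sqrt(-3*15*(-1)))*1871 = (sqrt(2)/sqrt(-45*(-1)))*1871 = (sqrt(2)/sqrt(45))*1871 = (sqrt(2)*(sqrt(5)/15))*1871 = (sqrt(10)/15)*1871 = 1871*sqrt(10)/15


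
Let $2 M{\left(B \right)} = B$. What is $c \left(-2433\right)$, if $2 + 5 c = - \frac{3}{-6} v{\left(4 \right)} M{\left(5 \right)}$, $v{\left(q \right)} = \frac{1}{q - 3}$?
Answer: $\frac{7299}{20} \approx 364.95$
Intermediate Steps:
$v{\left(q \right)} = \frac{1}{-3 + q}$
$M{\left(B \right)} = \frac{B}{2}$
$c = - \frac{3}{20}$ ($c = - \frac{2}{5} + \frac{\frac{\left(-3\right) \frac{1}{-6}}{-3 + 4} \cdot \frac{1}{2} \cdot 5}{5} = - \frac{2}{5} + \frac{\frac{\left(-3\right) \left(- \frac{1}{6}\right)}{1} \cdot \frac{5}{2}}{5} = - \frac{2}{5} + \frac{\frac{1}{2} \cdot 1 \cdot \frac{5}{2}}{5} = - \frac{2}{5} + \frac{\frac{1}{2} \cdot \frac{5}{2}}{5} = - \frac{2}{5} + \frac{1}{5} \cdot \frac{5}{4} = - \frac{2}{5} + \frac{1}{4} = - \frac{3}{20} \approx -0.15$)
$c \left(-2433\right) = \left(- \frac{3}{20}\right) \left(-2433\right) = \frac{7299}{20}$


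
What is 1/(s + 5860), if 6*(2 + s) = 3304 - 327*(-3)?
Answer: 6/39433 ≈ 0.00015216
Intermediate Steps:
s = 4273/6 (s = -2 + (3304 - 327*(-3))/6 = -2 + (3304 - 1*(-981))/6 = -2 + (3304 + 981)/6 = -2 + (1/6)*4285 = -2 + 4285/6 = 4273/6 ≈ 712.17)
1/(s + 5860) = 1/(4273/6 + 5860) = 1/(39433/6) = 6/39433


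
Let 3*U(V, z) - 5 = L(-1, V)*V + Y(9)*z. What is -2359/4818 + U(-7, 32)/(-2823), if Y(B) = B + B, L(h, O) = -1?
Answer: -844865/1511246 ≈ -0.55905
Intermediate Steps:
Y(B) = 2*B
U(V, z) = 5/3 + 6*z - V/3 (U(V, z) = 5/3 + (-V + (2*9)*z)/3 = 5/3 + (-V + 18*z)/3 = 5/3 + (6*z - V/3) = 5/3 + 6*z - V/3)
-2359/4818 + U(-7, 32)/(-2823) = -2359/4818 + (5/3 + 6*32 - 1/3*(-7))/(-2823) = -2359*1/4818 + (5/3 + 192 + 7/3)*(-1/2823) = -2359/4818 + 196*(-1/2823) = -2359/4818 - 196/2823 = -844865/1511246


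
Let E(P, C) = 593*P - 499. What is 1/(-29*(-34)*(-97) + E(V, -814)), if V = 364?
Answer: 1/119711 ≈ 8.3535e-6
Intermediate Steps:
E(P, C) = -499 + 593*P
1/(-29*(-34)*(-97) + E(V, -814)) = 1/(-29*(-34)*(-97) + (-499 + 593*364)) = 1/(986*(-97) + (-499 + 215852)) = 1/(-95642 + 215353) = 1/119711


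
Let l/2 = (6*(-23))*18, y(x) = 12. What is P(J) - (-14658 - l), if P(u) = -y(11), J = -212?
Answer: 9678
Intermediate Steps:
P(u) = -12 (P(u) = -1*12 = -12)
l = -4968 (l = 2*((6*(-23))*18) = 2*(-138*18) = 2*(-2484) = -4968)
P(J) - (-14658 - l) = -12 - (-14658 - 1*(-4968)) = -12 - (-14658 + 4968) = -12 - 1*(-9690) = -12 + 9690 = 9678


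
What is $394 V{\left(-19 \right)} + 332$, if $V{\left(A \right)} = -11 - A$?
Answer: $3484$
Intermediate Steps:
$394 V{\left(-19 \right)} + 332 = 394 \left(-11 - -19\right) + 332 = 394 \left(-11 + 19\right) + 332 = 394 \cdot 8 + 332 = 3152 + 332 = 3484$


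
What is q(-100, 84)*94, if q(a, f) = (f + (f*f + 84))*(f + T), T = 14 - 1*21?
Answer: 52287312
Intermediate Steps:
T = -7 (T = 14 - 21 = -7)
q(a, f) = (-7 + f)*(84 + f + f²) (q(a, f) = (f + (f*f + 84))*(f - 7) = (f + (f² + 84))*(-7 + f) = (f + (84 + f²))*(-7 + f) = (84 + f + f²)*(-7 + f) = (-7 + f)*(84 + f + f²))
q(-100, 84)*94 = (-588 + 84³ - 6*84² + 77*84)*94 = (-588 + 592704 - 6*7056 + 6468)*94 = (-588 + 592704 - 42336 + 6468)*94 = 556248*94 = 52287312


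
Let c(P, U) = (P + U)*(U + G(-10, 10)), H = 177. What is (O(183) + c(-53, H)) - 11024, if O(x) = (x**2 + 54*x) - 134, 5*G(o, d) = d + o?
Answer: 54161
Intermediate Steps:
G(o, d) = d/5 + o/5 (G(o, d) = (d + o)/5 = d/5 + o/5)
c(P, U) = U*(P + U) (c(P, U) = (P + U)*(U + ((1/5)*10 + (1/5)*(-10))) = (P + U)*(U + (2 - 2)) = (P + U)*(U + 0) = (P + U)*U = U*(P + U))
O(x) = -134 + x**2 + 54*x
(O(183) + c(-53, H)) - 11024 = ((-134 + 183**2 + 54*183) + 177*(-53 + 177)) - 11024 = ((-134 + 33489 + 9882) + 177*124) - 11024 = (43237 + 21948) - 11024 = 65185 - 11024 = 54161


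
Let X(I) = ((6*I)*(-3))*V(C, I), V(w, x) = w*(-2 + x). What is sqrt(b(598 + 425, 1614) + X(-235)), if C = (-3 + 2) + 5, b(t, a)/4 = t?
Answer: 2*I*sqrt(1001487) ≈ 2001.5*I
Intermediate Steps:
b(t, a) = 4*t
C = 4 (C = -1 + 5 = 4)
X(I) = -18*I*(-8 + 4*I) (X(I) = ((6*I)*(-3))*(4*(-2 + I)) = (-18*I)*(-8 + 4*I) = -18*I*(-8 + 4*I))
sqrt(b(598 + 425, 1614) + X(-235)) = sqrt(4*(598 + 425) + 72*(-235)*(2 - 1*(-235))) = sqrt(4*1023 + 72*(-235)*(2 + 235)) = sqrt(4092 + 72*(-235)*237) = sqrt(4092 - 4010040) = sqrt(-4005948) = 2*I*sqrt(1001487)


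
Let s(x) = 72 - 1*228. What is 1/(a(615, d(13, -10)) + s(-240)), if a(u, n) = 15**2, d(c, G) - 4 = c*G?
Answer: 1/69 ≈ 0.014493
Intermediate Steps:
d(c, G) = 4 + G*c (d(c, G) = 4 + c*G = 4 + G*c)
s(x) = -156 (s(x) = 72 - 228 = -156)
a(u, n) = 225
1/(a(615, d(13, -10)) + s(-240)) = 1/(225 - 156) = 1/69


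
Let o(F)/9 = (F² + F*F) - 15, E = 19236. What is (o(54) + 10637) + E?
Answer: 82226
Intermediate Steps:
o(F) = -135 + 18*F² (o(F) = 9*((F² + F*F) - 15) = 9*((F² + F²) - 15) = 9*(2*F² - 15) = 9*(-15 + 2*F²) = -135 + 18*F²)
(o(54) + 10637) + E = ((-135 + 18*54²) + 10637) + 19236 = ((-135 + 18*2916) + 10637) + 19236 = ((-135 + 52488) + 10637) + 19236 = (52353 + 10637) + 19236 = 62990 + 19236 = 82226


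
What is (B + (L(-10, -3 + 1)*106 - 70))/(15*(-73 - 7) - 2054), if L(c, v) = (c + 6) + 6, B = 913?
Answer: -1055/3254 ≈ -0.32422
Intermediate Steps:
L(c, v) = 12 + c (L(c, v) = (6 + c) + 6 = 12 + c)
(B + (L(-10, -3 + 1)*106 - 70))/(15*(-73 - 7) - 2054) = (913 + ((12 - 10)*106 - 70))/(15*(-73 - 7) - 2054) = (913 + (2*106 - 70))/(15*(-80) - 2054) = (913 + (212 - 70))/(-1200 - 2054) = (913 + 142)/(-3254) = 1055*(-1/3254) = -1055/3254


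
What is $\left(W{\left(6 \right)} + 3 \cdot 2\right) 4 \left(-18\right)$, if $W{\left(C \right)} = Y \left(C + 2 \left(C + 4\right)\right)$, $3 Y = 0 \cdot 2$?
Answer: $-432$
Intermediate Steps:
$Y = 0$ ($Y = \frac{0 \cdot 2}{3} = \frac{1}{3} \cdot 0 = 0$)
$W{\left(C \right)} = 0$ ($W{\left(C \right)} = 0 \left(C + 2 \left(C + 4\right)\right) = 0 \left(C + 2 \left(4 + C\right)\right) = 0 \left(C + \left(8 + 2 C\right)\right) = 0 \left(8 + 3 C\right) = 0$)
$\left(W{\left(6 \right)} + 3 \cdot 2\right) 4 \left(-18\right) = \left(0 + 3 \cdot 2\right) 4 \left(-18\right) = \left(0 + 6\right) 4 \left(-18\right) = 6 \cdot 4 \left(-18\right) = 24 \left(-18\right) = -432$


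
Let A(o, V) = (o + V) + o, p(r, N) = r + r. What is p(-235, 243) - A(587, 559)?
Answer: -2203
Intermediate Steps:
p(r, N) = 2*r
A(o, V) = V + 2*o (A(o, V) = (V + o) + o = V + 2*o)
p(-235, 243) - A(587, 559) = 2*(-235) - (559 + 2*587) = -470 - (559 + 1174) = -470 - 1*1733 = -470 - 1733 = -2203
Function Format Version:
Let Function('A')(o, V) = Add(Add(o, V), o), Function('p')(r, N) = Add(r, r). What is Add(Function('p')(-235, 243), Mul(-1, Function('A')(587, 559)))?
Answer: -2203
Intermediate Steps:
Function('p')(r, N) = Mul(2, r)
Function('A')(o, V) = Add(V, Mul(2, o)) (Function('A')(o, V) = Add(Add(V, o), o) = Add(V, Mul(2, o)))
Add(Function('p')(-235, 243), Mul(-1, Function('A')(587, 559))) = Add(Mul(2, -235), Mul(-1, Add(559, Mul(2, 587)))) = Add(-470, Mul(-1, Add(559, 1174))) = Add(-470, Mul(-1, 1733)) = Add(-470, -1733) = -2203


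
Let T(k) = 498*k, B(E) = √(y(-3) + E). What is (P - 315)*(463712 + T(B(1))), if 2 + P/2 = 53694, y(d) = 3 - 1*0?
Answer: 49755820852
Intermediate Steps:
y(d) = 3 (y(d) = 3 + 0 = 3)
B(E) = √(3 + E)
P = 107384 (P = -4 + 2*53694 = -4 + 107388 = 107384)
(P - 315)*(463712 + T(B(1))) = (107384 - 315)*(463712 + 498*√(3 + 1)) = 107069*(463712 + 498*√4) = 107069*(463712 + 498*2) = 107069*(463712 + 996) = 107069*464708 = 49755820852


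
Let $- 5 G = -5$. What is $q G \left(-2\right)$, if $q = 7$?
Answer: $-14$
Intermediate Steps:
$G = 1$ ($G = \left(- \frac{1}{5}\right) \left(-5\right) = 1$)
$q G \left(-2\right) = 7 \cdot 1 \left(-2\right) = 7 \left(-2\right) = -14$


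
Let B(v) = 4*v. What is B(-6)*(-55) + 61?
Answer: 1381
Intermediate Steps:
B(-6)*(-55) + 61 = (4*(-6))*(-55) + 61 = -24*(-55) + 61 = 1320 + 61 = 1381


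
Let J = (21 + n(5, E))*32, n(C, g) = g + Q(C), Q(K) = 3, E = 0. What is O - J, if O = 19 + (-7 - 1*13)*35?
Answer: -1449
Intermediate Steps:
n(C, g) = 3 + g (n(C, g) = g + 3 = 3 + g)
J = 768 (J = (21 + (3 + 0))*32 = (21 + 3)*32 = 24*32 = 768)
O = -681 (O = 19 + (-7 - 13)*35 = 19 - 20*35 = 19 - 700 = -681)
O - J = -681 - 1*768 = -681 - 768 = -1449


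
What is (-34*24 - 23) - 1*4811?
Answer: -5650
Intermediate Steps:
(-34*24 - 23) - 1*4811 = (-816 - 23) - 4811 = -839 - 4811 = -5650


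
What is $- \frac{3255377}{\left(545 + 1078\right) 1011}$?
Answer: $- \frac{3255377}{1640853} \approx -1.984$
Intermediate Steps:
$- \frac{3255377}{\left(545 + 1078\right) 1011} = - \frac{3255377}{1623 \cdot 1011} = - \frac{3255377}{1640853}$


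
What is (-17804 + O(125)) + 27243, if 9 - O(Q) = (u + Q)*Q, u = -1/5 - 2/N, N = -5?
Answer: -6202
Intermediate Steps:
u = ⅕ (u = -1/5 - 2/(-5) = -1*⅕ - 2*(-⅕) = -⅕ + ⅖ = ⅕ ≈ 0.20000)
O(Q) = 9 - Q*(⅕ + Q) (O(Q) = 9 - (⅕ + Q)*Q = 9 - Q*(⅕ + Q))
(-17804 + O(125)) + 27243 = (-17804 + (9 - 1*125² - ⅕*125)) + 27243 = (-17804 + (9 - 1*15625 - 25)) + 27243 = (-17804 + (9 - 15625 - 25)) + 27243 = (-17804 - 15641) + 27243 = -33445 + 27243 = -6202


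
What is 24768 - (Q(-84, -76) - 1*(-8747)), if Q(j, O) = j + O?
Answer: 16181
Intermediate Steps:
Q(j, O) = O + j
24768 - (Q(-84, -76) - 1*(-8747)) = 24768 - ((-76 - 84) - 1*(-8747)) = 24768 - (-160 + 8747) = 24768 - 1*8587 = 24768 - 8587 = 16181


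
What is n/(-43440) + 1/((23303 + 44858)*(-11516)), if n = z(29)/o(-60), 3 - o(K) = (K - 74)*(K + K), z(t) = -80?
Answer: -793671887/6852395969427636 ≈ -1.1582e-7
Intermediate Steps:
o(K) = 3 - 2*K*(-74 + K) (o(K) = 3 - (K - 74)*(K + K) = 3 - (-74 + K)*2*K = 3 - 2*K*(-74 + K))
n = 80/16077 (n = -80/(3 - 2*(-60)² + 148*(-60)) = -80/(3 - 2*3600 - 8880) = -80/(3 - 7200 - 8880) = -80/(-16077) = -80*(-1/16077) = 80/16077 ≈ 0.0049760)
n/(-43440) + 1/((23303 + 44858)*(-11516)) = (80/16077)/(-43440) + 1/((23303 + 44858)*(-11516)) = (80/16077)*(-1/43440) - 1/11516/68161 = -1/8729811 + (1/68161)*(-1/11516) = -1/8729811 - 1/784942076 = -793671887/6852395969427636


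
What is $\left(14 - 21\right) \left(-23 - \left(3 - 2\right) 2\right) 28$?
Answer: $4900$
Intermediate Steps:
$\left(14 - 21\right) \left(-23 - \left(3 - 2\right) 2\right) 28 = \left(14 - 21\right) \left(-23 - 1 \cdot 2\right) 28 = - 7 \left(-23 - 2\right) 28 = \left(-7\right) \left(-25\right) 28 = 175 \cdot 28 = 4900$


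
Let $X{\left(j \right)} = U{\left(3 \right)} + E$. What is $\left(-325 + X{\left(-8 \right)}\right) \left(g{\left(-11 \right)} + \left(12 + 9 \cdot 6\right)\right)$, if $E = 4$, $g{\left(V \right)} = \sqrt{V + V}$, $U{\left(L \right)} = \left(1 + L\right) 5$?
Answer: $-19866 - 301 i \sqrt{22} \approx -19866.0 - 1411.8 i$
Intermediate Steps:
$U{\left(L \right)} = 5 + 5 L$
$g{\left(V \right)} = \sqrt{2} \sqrt{V}$ ($g{\left(V \right)} = \sqrt{2 V} = \sqrt{2} \sqrt{V}$)
$X{\left(j \right)} = 24$ ($X{\left(j \right)} = \left(5 + 5 \cdot 3\right) + 4 = \left(5 + 15\right) + 4 = 20 + 4 = 24$)
$\left(-325 + X{\left(-8 \right)}\right) \left(g{\left(-11 \right)} + \left(12 + 9 \cdot 6\right)\right) = \left(-325 + 24\right) \left(\sqrt{2} \sqrt{-11} + \left(12 + 9 \cdot 6\right)\right) = - 301 \left(\sqrt{2} i \sqrt{11} + \left(12 + 54\right)\right) = - 301 \left(i \sqrt{22} + 66\right) = - 301 \left(66 + i \sqrt{22}\right) = -19866 - 301 i \sqrt{22}$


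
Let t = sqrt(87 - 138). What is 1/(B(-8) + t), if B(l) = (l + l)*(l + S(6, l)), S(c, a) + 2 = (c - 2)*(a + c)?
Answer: 96/27665 - I*sqrt(51)/82995 ≈ 0.0034701 - 8.6047e-5*I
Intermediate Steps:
S(c, a) = -2 + (-2 + c)*(a + c) (S(c, a) = -2 + (c - 2)*(a + c) = -2 + (-2 + c)*(a + c))
B(l) = 2*l*(22 + 5*l) (B(l) = (l + l)*(l + (-2 + 6**2 - 2*l - 2*6 + l*6)) = (2*l)*(l + (-2 + 36 - 2*l - 12 + 6*l)) = (2*l)*(l + (22 + 4*l)) = (2*l)*(22 + 5*l) = 2*l*(22 + 5*l))
t = I*sqrt(51) (t = sqrt(-51) = I*sqrt(51) ≈ 7.1414*I)
1/(B(-8) + t) = 1/(2*(-8)*(22 + 5*(-8)) + I*sqrt(51)) = 1/(2*(-8)*(22 - 40) + I*sqrt(51)) = 1/(2*(-8)*(-18) + I*sqrt(51)) = 1/(288 + I*sqrt(51))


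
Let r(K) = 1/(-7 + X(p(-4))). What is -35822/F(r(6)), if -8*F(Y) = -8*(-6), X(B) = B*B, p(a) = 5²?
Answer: 17911/3 ≈ 5970.3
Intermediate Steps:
p(a) = 25
X(B) = B²
r(K) = 1/618 (r(K) = 1/(-7 + 25²) = 1/(-7 + 625) = 1/618)
F(Y) = -6 (F(Y) = -(-1)*(-6) = -⅛*48 = -6)
-35822/F(r(6)) = -35822/(-6) = -35822*(-⅙) = 17911/3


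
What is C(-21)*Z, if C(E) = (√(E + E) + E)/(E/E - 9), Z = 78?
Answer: 819/4 - 39*I*√42/4 ≈ 204.75 - 63.187*I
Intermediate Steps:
C(E) = -E/8 - √2*√E/8 (C(E) = (√(2*E) + E)/(1 - 9) = (√2*√E + E)/(-8) = (E + √2*√E)*(-⅛) = -E/8 - √2*√E/8)
C(-21)*Z = (-⅛*(-21) - √2*√(-21)/8)*78 = (21/8 - √2*I*√21/8)*78 = (21/8 - I*√42/8)*78 = 819/4 - 39*I*√42/4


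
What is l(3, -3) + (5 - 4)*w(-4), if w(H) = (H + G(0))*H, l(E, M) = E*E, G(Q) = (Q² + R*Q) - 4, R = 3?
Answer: 41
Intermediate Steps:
G(Q) = -4 + Q² + 3*Q (G(Q) = (Q² + 3*Q) - 4 = -4 + Q² + 3*Q)
l(E, M) = E²
w(H) = H*(-4 + H) (w(H) = (H + (-4 + 0² + 3*0))*H = (H + (-4 + 0 + 0))*H = (H - 4)*H = (-4 + H)*H = H*(-4 + H))
l(3, -3) + (5 - 4)*w(-4) = 3² + (5 - 4)*(-4*(-4 - 4)) = 9 + 1*(-4*(-8)) = 9 + 1*32 = 9 + 32 = 41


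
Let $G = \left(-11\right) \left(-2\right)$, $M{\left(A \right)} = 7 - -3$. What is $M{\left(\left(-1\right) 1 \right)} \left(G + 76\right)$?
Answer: $980$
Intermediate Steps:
$M{\left(A \right)} = 10$ ($M{\left(A \right)} = 7 + 3 = 10$)
$G = 22$
$M{\left(\left(-1\right) 1 \right)} \left(G + 76\right) = 10 \left(22 + 76\right) = 10 \cdot 98 = 980$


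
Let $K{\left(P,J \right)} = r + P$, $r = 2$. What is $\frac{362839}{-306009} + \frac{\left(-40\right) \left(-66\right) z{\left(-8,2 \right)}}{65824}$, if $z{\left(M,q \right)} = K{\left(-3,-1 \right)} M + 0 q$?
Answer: $- \frac{4499123}{5202153} \approx -0.86486$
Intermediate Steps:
$K{\left(P,J \right)} = 2 + P$
$z{\left(M,q \right)} = - M$ ($z{\left(M,q \right)} = \left(2 - 3\right) M + 0 q = - M + 0 = - M$)
$\frac{362839}{-306009} + \frac{\left(-40\right) \left(-66\right) z{\left(-8,2 \right)}}{65824} = \frac{362839}{-306009} + \frac{\left(-40\right) \left(-66\right) \left(\left(-1\right) \left(-8\right)\right)}{65824} = 362839 \left(- \frac{1}{306009}\right) + 2640 \cdot 8 \cdot \frac{1}{65824} = - \frac{362839}{306009} + 21120 \cdot \frac{1}{65824} = - \frac{362839}{306009} + \frac{60}{187} = - \frac{4499123}{5202153}$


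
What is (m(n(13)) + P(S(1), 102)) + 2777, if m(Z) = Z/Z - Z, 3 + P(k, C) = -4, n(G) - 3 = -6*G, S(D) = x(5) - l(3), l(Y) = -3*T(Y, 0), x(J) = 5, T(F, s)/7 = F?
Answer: 2846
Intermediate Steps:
T(F, s) = 7*F
l(Y) = -21*Y
S(D) = 68 (S(D) = 5 - (-21)*3 = 5 - 1*(-63) = 5 + 63 = 68)
n(G) = 3 - 6*G
P(k, C) = -7 (P(k, C) = -3 - 4 = -7)
m(Z) = 1 - Z
(m(n(13)) + P(S(1), 102)) + 2777 = ((1 - (3 - 6*13)) - 7) + 2777 = ((1 - (3 - 78)) - 7) + 2777 = ((1 - 1*(-75)) - 7) + 2777 = ((1 + 75) - 7) + 2777 = (76 - 7) + 2777 = 69 + 2777 = 2846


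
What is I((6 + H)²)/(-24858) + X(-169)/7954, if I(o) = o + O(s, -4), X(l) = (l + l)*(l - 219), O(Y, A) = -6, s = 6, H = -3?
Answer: 5601295/339726 ≈ 16.488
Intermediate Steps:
X(l) = 2*l*(-219 + l) (X(l) = (2*l)*(-219 + l) = 2*l*(-219 + l))
I(o) = -6 + o (I(o) = o - 6 = -6 + o)
I((6 + H)²)/(-24858) + X(-169)/7954 = (-6 + (6 - 3)²)/(-24858) + (2*(-169)*(-219 - 169))/7954 = (-6 + 3²)*(-1/24858) + (2*(-169)*(-388))*(1/7954) = (-6 + 9)*(-1/24858) + 131144*(1/7954) = 3*(-1/24858) + 676/41 = -1/8286 + 676/41 = 5601295/339726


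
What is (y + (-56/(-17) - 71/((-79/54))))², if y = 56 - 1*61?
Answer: 3954774769/1803649 ≈ 2192.7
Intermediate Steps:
y = -5 (y = 56 - 61 = -5)
(y + (-56/(-17) - 71/((-79/54))))² = (-5 + (-56/(-17) - 71/((-79/54))))² = (-5 + (-56*(-1/17) - 71/((-79*1/54))))² = (-5 + (56/17 - 71/(-79/54)))² = (-5 + (56/17 - 71*(-54/79)))² = (-5 + (56/17 + 3834/79))² = (-5 + 69602/1343)² = (62887/1343)² = 3954774769/1803649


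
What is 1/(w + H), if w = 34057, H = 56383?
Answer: 1/90440 ≈ 1.1057e-5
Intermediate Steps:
1/(w + H) = 1/(34057 + 56383) = 1/90440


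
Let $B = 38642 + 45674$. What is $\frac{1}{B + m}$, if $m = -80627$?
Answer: $\frac{1}{3689} \approx 0.00027108$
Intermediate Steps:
$B = 84316$
$\frac{1}{B + m} = \frac{1}{84316 - 80627} = \frac{1}{3689}$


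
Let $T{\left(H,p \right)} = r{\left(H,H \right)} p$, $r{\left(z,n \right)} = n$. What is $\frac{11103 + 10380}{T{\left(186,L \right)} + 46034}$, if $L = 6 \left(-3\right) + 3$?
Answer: $\frac{21483}{43244} \approx 0.49679$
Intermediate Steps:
$L = -15$ ($L = -18 + 3 = -15$)
$T{\left(H,p \right)} = H p$
$\frac{11103 + 10380}{T{\left(186,L \right)} + 46034} = \frac{11103 + 10380}{186 \left(-15\right) + 46034} = \frac{21483}{-2790 + 46034} = \frac{21483}{43244}$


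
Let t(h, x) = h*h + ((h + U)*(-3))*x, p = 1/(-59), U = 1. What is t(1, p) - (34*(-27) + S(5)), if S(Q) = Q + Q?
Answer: 53637/59 ≈ 909.10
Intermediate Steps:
S(Q) = 2*Q
p = -1/59 ≈ -0.016949
t(h, x) = h**2 + x*(-3 - 3*h) (t(h, x) = h*h + ((h + 1)*(-3))*x = h**2 + ((1 + h)*(-3))*x = h**2 + (-3 - 3*h)*x = h**2 + x*(-3 - 3*h))
t(1, p) - (34*(-27) + S(5)) = (1**2 - 3*(-1/59) - 3*1*(-1/59)) - (34*(-27) + 2*5) = (1 + 3/59 + 3/59) - (-918 + 10) = 65/59 - 1*(-908) = 65/59 + 908 = 53637/59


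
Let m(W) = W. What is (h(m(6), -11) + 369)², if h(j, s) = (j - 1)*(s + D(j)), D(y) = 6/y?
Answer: 101761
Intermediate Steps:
h(j, s) = (-1 + j)*(s + 6/j) (h(j, s) = (j - 1)*(s + 6/j) = (-1 + j)*(s + 6/j))
(h(m(6), -11) + 369)² = ((6 - 1*(-11) - 6/6 + 6*(-11)) + 369)² = ((6 + 11 - 6*⅙ - 66) + 369)² = ((6 + 11 - 1 - 66) + 369)² = (-50 + 369)² = 319² = 101761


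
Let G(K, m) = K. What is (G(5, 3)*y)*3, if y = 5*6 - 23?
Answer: 105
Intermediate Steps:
y = 7 (y = 30 - 23 = 7)
(G(5, 3)*y)*3 = (5*7)*3 = 35*3 = 105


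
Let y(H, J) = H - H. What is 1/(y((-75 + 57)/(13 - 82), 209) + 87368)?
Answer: 1/87368 ≈ 1.1446e-5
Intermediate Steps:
y(H, J) = 0
1/(y((-75 + 57)/(13 - 82), 209) + 87368) = 1/(0 + 87368) = 1/87368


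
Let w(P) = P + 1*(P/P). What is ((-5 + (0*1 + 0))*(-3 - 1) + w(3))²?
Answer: 576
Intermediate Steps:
w(P) = 1 + P (w(P) = P + 1*1 = P + 1 = 1 + P)
((-5 + (0*1 + 0))*(-3 - 1) + w(3))² = ((-5 + (0*1 + 0))*(-3 - 1) + (1 + 3))² = ((-5 + (0 + 0))*(-4) + 4)² = ((-5 + 0)*(-4) + 4)² = (-5*(-4) + 4)² = (20 + 4)² = 24² = 576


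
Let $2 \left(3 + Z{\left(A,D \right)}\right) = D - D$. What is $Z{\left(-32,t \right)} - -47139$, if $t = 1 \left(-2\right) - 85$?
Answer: $47136$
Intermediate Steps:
$t = -87$ ($t = -2 - 85 = -87$)
$Z{\left(A,D \right)} = -3$ ($Z{\left(A,D \right)} = -3 + \frac{D - D}{2} = -3 + \frac{1}{2} \cdot 0 = -3 + 0 = -3$)
$Z{\left(-32,t \right)} - -47139 = -3 - -47139 = -3 + 47139 = 47136$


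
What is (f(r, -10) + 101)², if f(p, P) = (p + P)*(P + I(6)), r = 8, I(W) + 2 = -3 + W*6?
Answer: 3481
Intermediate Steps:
I(W) = -5 + 6*W (I(W) = -2 + (-3 + W*6) = -2 + (-3 + 6*W) = -5 + 6*W)
f(p, P) = (31 + P)*(P + p) (f(p, P) = (p + P)*(P + (-5 + 6*6)) = (P + p)*(P + (-5 + 36)) = (P + p)*(P + 31) = (P + p)*(31 + P) = (31 + P)*(P + p))
(f(r, -10) + 101)² = (((-10)² + 31*(-10) + 31*8 - 10*8) + 101)² = ((100 - 310 + 248 - 80) + 101)² = (-42 + 101)² = 59² = 3481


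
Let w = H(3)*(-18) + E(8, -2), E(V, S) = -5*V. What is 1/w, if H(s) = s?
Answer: -1/94 ≈ -0.010638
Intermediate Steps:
w = -94 (w = 3*(-18) - 5*8 = -54 - 40 = -94)
1/w = 1/(-94) = -1/94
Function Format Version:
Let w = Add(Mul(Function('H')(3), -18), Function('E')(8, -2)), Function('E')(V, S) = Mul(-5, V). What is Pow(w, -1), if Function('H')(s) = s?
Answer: Rational(-1, 94) ≈ -0.010638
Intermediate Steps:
w = -94 (w = Add(Mul(3, -18), Mul(-5, 8)) = Add(-54, -40) = -94)
Pow(w, -1) = Pow(-94, -1) = Rational(-1, 94)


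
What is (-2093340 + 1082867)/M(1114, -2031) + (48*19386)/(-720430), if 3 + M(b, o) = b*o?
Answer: -688689483073/814999765455 ≈ -0.84502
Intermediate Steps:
M(b, o) = -3 + b*o
(-2093340 + 1082867)/M(1114, -2031) + (48*19386)/(-720430) = (-2093340 + 1082867)/(-3 + 1114*(-2031)) + (48*19386)/(-720430) = -1010473/(-3 - 2262534) + 930528*(-1/720430) = -1010473/(-2262537) - 465264/360215 = -1010473*(-1/2262537) - 465264/360215 = 1010473/2262537 - 465264/360215 = -688689483073/814999765455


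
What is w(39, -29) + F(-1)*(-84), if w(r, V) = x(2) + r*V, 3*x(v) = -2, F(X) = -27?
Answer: 3409/3 ≈ 1136.3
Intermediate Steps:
x(v) = -⅔ (x(v) = (⅓)*(-2) = -⅔)
w(r, V) = -⅔ + V*r (w(r, V) = -⅔ + r*V = -⅔ + V*r)
w(39, -29) + F(-1)*(-84) = (-⅔ - 29*39) - 27*(-84) = (-⅔ - 1131) + 2268 = -3395/3 + 2268 = 3409/3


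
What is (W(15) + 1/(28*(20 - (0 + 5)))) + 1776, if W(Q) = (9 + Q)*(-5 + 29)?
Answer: 987841/420 ≈ 2352.0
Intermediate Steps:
W(Q) = 216 + 24*Q (W(Q) = (9 + Q)*24 = 216 + 24*Q)
(W(15) + 1/(28*(20 - (0 + 5)))) + 1776 = ((216 + 24*15) + 1/(28*(20 - (0 + 5)))) + 1776 = ((216 + 360) + 1/(28*(20 - 1*5))) + 1776 = (576 + 1/(28*(20 - 5))) + 1776 = (576 + 1/(28*15)) + 1776 = (576 + 1/420) + 1776 = 241921/420 + 1776 = 987841/420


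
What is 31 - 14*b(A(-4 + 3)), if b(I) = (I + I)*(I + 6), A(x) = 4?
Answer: -1089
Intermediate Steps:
b(I) = 2*I*(6 + I) (b(I) = (2*I)*(6 + I) = 2*I*(6 + I))
31 - 14*b(A(-4 + 3)) = 31 - 28*4*(6 + 4) = 31 - 28*4*10 = 31 - 14*80 = 31 - 1120 = -1089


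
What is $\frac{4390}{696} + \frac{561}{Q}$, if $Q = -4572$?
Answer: $\frac{45557}{7366} \approx 6.1848$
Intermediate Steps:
$\frac{4390}{696} + \frac{561}{Q} = \frac{4390}{696} + \frac{561}{-4572} = 4390 \cdot \frac{1}{696} + 561 \left(- \frac{1}{4572}\right) = \frac{2195}{348} - \frac{187}{1524} = \frac{45557}{7366}$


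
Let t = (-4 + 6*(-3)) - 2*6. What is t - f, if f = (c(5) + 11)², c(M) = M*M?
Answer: -1330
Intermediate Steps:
c(M) = M²
f = 1296 (f = (5² + 11)² = (25 + 11)² = 36² = 1296)
t = -34 (t = (-4 - 18) - 12 = -22 - 12 = -34)
t - f = -34 - 1*1296 = -34 - 1296 = -1330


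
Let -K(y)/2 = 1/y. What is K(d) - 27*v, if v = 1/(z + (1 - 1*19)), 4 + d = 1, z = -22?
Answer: 161/120 ≈ 1.3417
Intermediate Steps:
d = -3 (d = -4 + 1 = -3)
K(y) = -2/y
v = -1/40 (v = 1/(-22 + (1 - 1*19)) = 1/(-22 + (1 - 19)) = 1/(-22 - 18) = 1/(-40) = -1/40 ≈ -0.025000)
K(d) - 27*v = -2/(-3) - 27*(-1/40) = -2*(-⅓) + 27/40 = ⅔ + 27/40 = 161/120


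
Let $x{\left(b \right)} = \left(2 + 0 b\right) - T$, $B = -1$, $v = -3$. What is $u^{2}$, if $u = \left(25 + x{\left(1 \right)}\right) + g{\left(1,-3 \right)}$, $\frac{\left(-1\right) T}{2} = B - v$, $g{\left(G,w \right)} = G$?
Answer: $1024$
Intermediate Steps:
$T = -4$ ($T = - 2 \left(-1 - -3\right) = - 2 \left(-1 + 3\right) = \left(-2\right) 2 = -4$)
$x{\left(b \right)} = 6$ ($x{\left(b \right)} = \left(2 + 0 b\right) - -4 = \left(2 + 0\right) + 4 = 2 + 4 = 6$)
$u = 32$ ($u = \left(25 + 6\right) + 1 = 31 + 1 = 32$)
$u^{2} = 32^{2} = 1024$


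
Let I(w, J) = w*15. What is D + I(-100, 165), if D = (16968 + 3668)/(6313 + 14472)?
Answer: -31156864/20785 ≈ -1499.0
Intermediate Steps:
I(w, J) = 15*w
D = 20636/20785 ≈ 0.99283
D + I(-100, 165) = 20636/20785 + 15*(-100) = 20636/20785 - 1500 = -31156864/20785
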